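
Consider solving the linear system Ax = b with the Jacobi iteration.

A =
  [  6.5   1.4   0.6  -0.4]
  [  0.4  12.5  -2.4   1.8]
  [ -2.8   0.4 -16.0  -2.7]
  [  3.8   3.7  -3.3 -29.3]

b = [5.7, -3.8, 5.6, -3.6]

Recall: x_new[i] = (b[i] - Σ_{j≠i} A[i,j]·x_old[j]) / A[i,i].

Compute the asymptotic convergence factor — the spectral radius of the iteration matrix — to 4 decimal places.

Write A = D+L+U with D = diag(6.5, 12.5, -16, -29.3).
Jacobi T = -D⁻¹(L+U): T[3,1] = -(3.7)/(-29.3) = +0.1263; T[3,3] = 0.
  T[0,:] = [+0.0000, -0.2154, -0.0923, +0.0615]
  T[1,:] = [-0.0320, +0.0000, +0.1920, -0.1440]
  T[2,:] = [-0.1750, +0.0250, +0.0000, -0.1688]
  T[3,:] = [+0.1297, +0.1263, -0.1126, +0.0000]
|λ(T)| sorted: 0.2967, 0.1715, 0.1715, 0.1565.
ρ(T) = max|λ| = 0.2967; 0.2967 < 1: convergent.

0.2967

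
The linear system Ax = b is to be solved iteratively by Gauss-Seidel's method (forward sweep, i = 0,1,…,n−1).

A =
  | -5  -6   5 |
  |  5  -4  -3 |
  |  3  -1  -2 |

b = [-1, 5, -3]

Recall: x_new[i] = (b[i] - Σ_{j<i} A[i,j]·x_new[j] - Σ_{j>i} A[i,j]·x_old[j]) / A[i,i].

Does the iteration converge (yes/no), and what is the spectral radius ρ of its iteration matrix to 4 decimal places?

no, ρ = 1.2936

Let D = diag(-5, -4, -2); L, U the strict triangles.
T_GS = -(D+L)⁻¹U: row 0 first, T[0,1] = -(-6)/(-5) = -1.2000; later rows by forward substitution.
  T[0,:] = [+0.0000, -1.2000, +1.0000]
  T[1,:] = [+0.0000, -1.5000, +0.5000]
  T[2,:] = [+0.0000, -1.0500, +1.2500]
|roots of det(T-λI)|: 1.2936, 1.0436, 0.0000.
ρ(T) = max|λ| = 1.2936; 1.2936 > 1: divergent.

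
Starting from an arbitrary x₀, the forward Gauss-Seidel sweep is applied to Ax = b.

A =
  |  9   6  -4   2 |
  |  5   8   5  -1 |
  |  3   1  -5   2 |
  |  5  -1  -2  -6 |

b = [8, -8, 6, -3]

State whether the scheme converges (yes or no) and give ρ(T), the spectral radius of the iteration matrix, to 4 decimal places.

yes, ρ = 0.8626

Diagonal D = diag(9, 8, -5, -6); L, U strict lower/upper.
GS T = -(D+L)⁻¹U: row 0 first, T[0,3] = -(2)/(9) = -0.2222; later rows by forward substitution.
  T[0,:] = [+0.0000 -0.6667 +0.4444 -0.2222]
  T[1,:] = [+0.0000 +0.4167 -0.9028 +0.2639]
  T[2,:] = [+0.0000 -0.3167 +0.0861 +0.3194]
  T[3,:] = [+0.0000 -0.5194 +0.4921 -0.3356]
|roots of det(T-λI)|: 0.8626, 0.4013, 0.4013, 0.0000.
ρ(T) = max|λ| = 0.8626; 0.8626 < 1: convergent.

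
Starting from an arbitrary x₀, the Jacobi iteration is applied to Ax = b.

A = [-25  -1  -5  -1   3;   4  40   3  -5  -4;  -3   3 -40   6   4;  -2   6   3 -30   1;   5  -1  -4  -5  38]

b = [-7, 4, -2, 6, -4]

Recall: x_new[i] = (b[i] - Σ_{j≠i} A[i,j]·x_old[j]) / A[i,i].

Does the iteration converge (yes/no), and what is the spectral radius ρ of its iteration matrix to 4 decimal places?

yes, ρ = 0.3101

A = D + L + U where D = diag(-25, 40, -40, -30, 38).
Jacobi T = -D⁻¹(L+U): T[1,0] = -(4)/(40) = -0.1000; T[1,1] = 0.
  T[0,:] = [+0.0000  -0.0400  -0.2000  -0.0400  +0.1200]
  T[1,:] = [-0.1000  +0.0000  -0.0750  +0.1250  +0.1000]
  T[2,:] = [-0.0750  +0.0750  +0.0000  +0.1500  +0.1000]
  T[3,:] = [-0.0667  +0.2000  +0.1000  +0.0000  +0.0333]
  T[4,:] = [-0.1316  +0.0263  +0.1053  +0.1316  +0.0000]
|eigenvalues of T|: 0.3101, 0.1709, 0.1274, 0.1274, 0.0108.
ρ = 0.3101; 0.3101 < 1, so it converges for any x₀.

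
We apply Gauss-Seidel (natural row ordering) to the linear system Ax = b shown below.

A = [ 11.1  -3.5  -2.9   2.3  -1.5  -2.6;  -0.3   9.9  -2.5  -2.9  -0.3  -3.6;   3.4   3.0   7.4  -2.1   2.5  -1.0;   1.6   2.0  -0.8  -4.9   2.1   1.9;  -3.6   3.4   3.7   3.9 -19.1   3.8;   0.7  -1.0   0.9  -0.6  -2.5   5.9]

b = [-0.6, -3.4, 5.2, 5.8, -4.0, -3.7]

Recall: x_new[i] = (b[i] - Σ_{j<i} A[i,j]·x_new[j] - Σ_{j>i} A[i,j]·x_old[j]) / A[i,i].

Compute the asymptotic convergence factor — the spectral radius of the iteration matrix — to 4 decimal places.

0.5578

Let D = diag(11.1, 9.9, 7.4, -4.9, -19.1, 5.9); L, U the strict triangles.
GS T = -(D+L)⁻¹U: row 0 first, T[0,3] = -(2.3)/(11.1) = -0.2072; later rows by forward substitution.
  T[0,:] = [+0.0000 +0.3153 +0.2613 -0.2072 +0.1351 +0.2342]
  T[1,:] = [+0.0000 +0.0096 +0.2604 +0.2867 +0.0344 +0.3707]
  T[2,:] = [+0.0000 -0.1487 -0.2256 +0.2628 -0.4139 -0.1228]
  T[3,:] = [+0.0000 +0.1311 +0.2284 +0.0064 +0.5543 +0.6356]
  T[4,:] = [+0.0000 -0.0598 +0.0001 +0.1423 +0.0137 +0.3268]
  T[5,:] = [+0.0000 -0.0251 +0.0708 +0.0940 +0.1151 +0.2569]
eigenvalue magnitudes: 0.5578, 0.4546, 0.1255, 0.0848, 0.0848, 0.0000.
ρ = 0.5578; 0.5578 < 1, so it converges for any x₀.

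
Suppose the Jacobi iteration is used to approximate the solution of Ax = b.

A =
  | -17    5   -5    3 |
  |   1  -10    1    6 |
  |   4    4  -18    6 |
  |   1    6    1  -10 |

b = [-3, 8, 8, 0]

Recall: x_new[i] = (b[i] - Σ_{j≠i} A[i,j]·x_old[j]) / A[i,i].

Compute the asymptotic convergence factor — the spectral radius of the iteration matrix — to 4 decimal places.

Let D = diag(-17, -10, -18, -10); L, U the strict triangles.
Jacobi: T = -D⁻¹(L+U), T[0,3] = -(3)/(-17) = +0.1765; T[0,0] = 0.
  T[0,:] = [+0.0000  +0.2941  -0.2941  +0.1765]
  T[1,:] = [+0.1000  +0.0000  +0.1000  +0.6000]
  T[2,:] = [+0.2222  +0.2222  +0.0000  +0.3333]
  T[3,:] = [+0.1000  +0.6000  +0.1000  +0.0000]
|roots of det(T-λI)|: 0.7168, 0.6000, 0.2156, 0.2156.
ρ(T) = max|λ| = 0.7168; 0.7168 < 1: convergent.

0.7168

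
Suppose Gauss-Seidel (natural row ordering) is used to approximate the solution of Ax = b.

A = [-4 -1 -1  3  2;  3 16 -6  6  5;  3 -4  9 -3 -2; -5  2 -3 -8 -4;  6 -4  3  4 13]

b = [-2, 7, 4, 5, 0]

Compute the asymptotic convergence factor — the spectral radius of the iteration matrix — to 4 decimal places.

Diagonal D = diag(-4, 16, 9, -8, 13); L, U strict lower/upper.
GS T = -(D+L)⁻¹U: row 0 first, T[0,4] = -(2)/(-4) = +0.5000; later rows by forward substitution.
  T[0,:] = [+0.0000  -0.2500  -0.2500  +0.7500  +0.5000]
  T[1,:] = [+0.0000  +0.0469  +0.4219  -0.5156  -0.4063]
  T[2,:] = [+0.0000  +0.1042  +0.2708  -0.1458  -0.1250]
  T[3,:] = [+0.0000  +0.1289  +0.1602  -0.5430  -0.8672]
  T[4,:] = [+0.0000  +0.0661  +0.1334  -0.3041  -0.0601]
|eigenvalues of T|: 0.7310, 0.3505, 0.2220, 0.1268, 0.0000.
ρ(T) = max|λ| = 0.7310; 0.7310 < 1 ⇒ converges.

0.7310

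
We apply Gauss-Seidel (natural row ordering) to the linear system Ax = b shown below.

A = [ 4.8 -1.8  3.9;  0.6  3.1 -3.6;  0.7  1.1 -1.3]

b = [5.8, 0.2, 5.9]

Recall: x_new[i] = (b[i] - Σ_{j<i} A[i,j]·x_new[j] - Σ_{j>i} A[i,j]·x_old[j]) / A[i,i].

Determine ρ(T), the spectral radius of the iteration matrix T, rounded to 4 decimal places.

0.8739

Split A = D + L + U, D = diag(4.8, 3.1, -1.3).
T_GS = -(D+L)⁻¹U: row 0 first, T[0,1] = -(-1.8)/(4.8) = +0.3750; later rows by forward substitution.
  T[0,:] = [+0.0000  +0.3750  -0.8125]
  T[1,:] = [+0.0000  -0.0726  +1.3185]
  T[2,:] = [+0.0000  +0.1405  +0.6782]
|eigenvalues of T|: 0.8739, 0.2683, 0.0000.
ρ(T) = max|λ| = 0.8739; 0.8739 < 1, so it converges for any x₀.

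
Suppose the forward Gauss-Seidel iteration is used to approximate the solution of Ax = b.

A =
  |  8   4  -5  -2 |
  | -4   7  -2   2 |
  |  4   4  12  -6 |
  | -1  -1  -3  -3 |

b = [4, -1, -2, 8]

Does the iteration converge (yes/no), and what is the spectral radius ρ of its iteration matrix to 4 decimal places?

Split A = D + L + U, D = diag(8, 7, 12, -3).
GS T = -(D+L)⁻¹U: row 0 first, T[0,2] = -(-5)/(8) = +0.6250; later rows by forward substitution.
  T[0,:] = [+0.0000  -0.5000  +0.6250  +0.2500]
  T[1,:] = [+0.0000  -0.2857  +0.6429  -0.1429]
  T[2,:] = [+0.0000  +0.2619  -0.4226  +0.4643]
  T[3,:] = [+0.0000  +0.0000  +0.0000  -0.5000]
moduli |λ_i(T)| = 0.7702, 0.5000, 0.0618, 0.0000.
spectral radius ρ = 0.7702; 0.7702 < 1 ⇒ converges.

yes, ρ = 0.7702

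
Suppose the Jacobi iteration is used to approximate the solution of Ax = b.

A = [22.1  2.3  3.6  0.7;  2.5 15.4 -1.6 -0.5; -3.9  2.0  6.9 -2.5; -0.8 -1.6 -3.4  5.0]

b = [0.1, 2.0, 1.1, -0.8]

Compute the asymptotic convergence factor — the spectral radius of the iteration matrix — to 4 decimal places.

Write A = D+L+U with D = diag(22.1, 15.4, 6.9, 5).
Jacobi T = -D⁻¹(L+U): T[0,2] = -(3.6)/(22.1) = -0.1629; T[0,0] = 0.
  T[0,:] = [+0.0000 -0.1041 -0.1629 -0.0317]
  T[1,:] = [-0.1623 +0.0000 +0.1039 +0.0325]
  T[2,:] = [+0.5652 -0.2899 +0.0000 +0.3623]
  T[3,:] = [+0.1600 +0.3200 +0.6800 +0.0000]
|roots of det(T-λI)|: 0.4394, 0.3048, 0.3048, 0.0878.
ρ = 0.4394; 0.4394 < 1: convergent.

0.4394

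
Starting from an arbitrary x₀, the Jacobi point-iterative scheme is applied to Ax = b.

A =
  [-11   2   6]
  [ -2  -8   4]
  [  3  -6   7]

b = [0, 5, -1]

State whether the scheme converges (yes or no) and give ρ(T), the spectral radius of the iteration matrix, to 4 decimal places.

yes, ρ = 0.6299

A = D + L + U where D = diag(-11, -8, 7).
Jacobi T = -D⁻¹(L+U): T[2,0] = -(3)/(7) = -0.4286; T[2,2] = 0.
  T[0,:] = [+0.0000 +0.1818 +0.5455]
  T[1,:] = [-0.2500 +0.0000 +0.5000]
  T[2,:] = [-0.4286 +0.8571 +0.0000]
|roots of det(T-λI)|: 0.6299, 0.4974, 0.4974.
ρ = 0.6299; 0.6299 < 1: convergent.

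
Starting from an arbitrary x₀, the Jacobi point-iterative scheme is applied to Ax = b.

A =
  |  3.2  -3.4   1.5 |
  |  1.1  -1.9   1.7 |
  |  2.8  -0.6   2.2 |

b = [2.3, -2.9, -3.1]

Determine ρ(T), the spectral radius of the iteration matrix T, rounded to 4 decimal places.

1.5172

A = D + L + U where D = diag(3.2, -1.9, 2.2).
Jacobi: T = -D⁻¹(L+U), T[2,0] = -(2.8)/(2.2) = -1.2727; T[2,2] = 0.
  T[0,:] = [+0.0000, +1.0625, -0.4688]
  T[1,:] = [+0.5789, +0.0000, +0.8947]
  T[2,:] = [-1.2727, +0.2727, +0.0000]
moduli |λ_i(T)| = 1.5172, 0.9199, 0.9199.
ρ = 1.5172; 1.5172 > 1, so it fails to converge.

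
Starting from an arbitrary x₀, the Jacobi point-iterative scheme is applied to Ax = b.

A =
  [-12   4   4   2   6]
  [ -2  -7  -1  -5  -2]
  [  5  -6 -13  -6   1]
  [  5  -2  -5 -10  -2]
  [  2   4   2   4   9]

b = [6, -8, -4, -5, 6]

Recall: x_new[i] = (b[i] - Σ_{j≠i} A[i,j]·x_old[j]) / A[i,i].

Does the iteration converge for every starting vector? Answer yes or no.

Write A = D+L+U with D = diag(-12, -7, -13, -10, 9).
Jacobi: T = -D⁻¹(L+U), T[0,1] = -(4)/(-12) = +0.3333; T[0,0] = 0.
  T[0,:] = [+0.0000, +0.3333, +0.3333, +0.1667, +0.5000]
  T[1,:] = [-0.2857, +0.0000, -0.1429, -0.7143, -0.2857]
  T[2,:] = [+0.3846, -0.4615, +0.0000, -0.4615, +0.0769]
  T[3,:] = [+0.5000, -0.2000, -0.5000, +0.0000, -0.2000]
  T[4,:] = [-0.2222, -0.4444, -0.2222, -0.4444, +0.0000]
eigenvalue magnitudes: 1.1597, 0.4760, 0.4760, 0.4610, 0.4610.
spectral radius ρ = 1.1597; 1.1597 > 1 ⇒ diverges.

no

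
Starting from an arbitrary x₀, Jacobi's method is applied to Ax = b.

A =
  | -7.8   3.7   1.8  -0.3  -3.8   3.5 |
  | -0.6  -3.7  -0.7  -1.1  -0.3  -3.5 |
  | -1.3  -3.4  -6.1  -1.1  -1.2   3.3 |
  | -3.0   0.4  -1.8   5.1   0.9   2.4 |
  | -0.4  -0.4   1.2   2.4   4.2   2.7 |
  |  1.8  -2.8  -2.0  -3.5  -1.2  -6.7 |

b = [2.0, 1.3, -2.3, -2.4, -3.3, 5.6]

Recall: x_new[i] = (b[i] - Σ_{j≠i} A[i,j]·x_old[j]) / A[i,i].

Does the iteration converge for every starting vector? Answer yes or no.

A = D + L + U where D = diag(-7.8, -3.7, -6.1, 5.1, 4.2, -6.7).
T_J = -D⁻¹(L+U): T[4,0] = -(-0.4)/(4.2) = +0.0952; T[4,4] = 0.
  T[0,:] = [+0.0000, +0.4744, +0.2308, -0.0385, -0.4872, +0.4487]
  T[1,:] = [-0.1622, +0.0000, -0.1892, -0.2973, -0.0811, -0.9459]
  T[2,:] = [-0.2131, -0.5574, +0.0000, -0.1803, -0.1967, +0.5410]
  T[3,:] = [+0.5882, -0.0784, +0.3529, +0.0000, -0.1765, -0.4706]
  T[4,:] = [+0.0952, +0.0952, -0.2857, -0.5714, +0.0000, -0.6429]
  T[5,:] = [+0.2687, -0.4179, -0.2985, -0.5224, -0.1791, +0.0000]
moduli |λ_i(T)| = 1.1766, 0.6113, 0.6113, 0.5537, 0.5537, 0.2996.
ρ = 1.1766; 1.1766 > 1, so it fails to converge.

no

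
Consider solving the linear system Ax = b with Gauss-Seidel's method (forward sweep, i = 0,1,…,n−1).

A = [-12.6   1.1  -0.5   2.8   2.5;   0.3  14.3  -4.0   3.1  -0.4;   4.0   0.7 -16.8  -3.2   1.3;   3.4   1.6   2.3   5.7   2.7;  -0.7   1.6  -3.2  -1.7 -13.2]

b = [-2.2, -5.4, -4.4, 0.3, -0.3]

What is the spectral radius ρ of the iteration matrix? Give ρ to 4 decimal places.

Write A = D+L+U with D = diag(-12.6, 14.3, -16.8, 5.7, -13.2).
Gauss-Seidel: T = -(D+L)⁻¹U, row 0 first, T[0,4] = -(2.5)/(-12.6) = +0.1984; later rows by forward substitution.
  T[0,:] = [+0.0000 +0.0873 -0.0397 +0.2222 +0.1984]
  T[1,:] = [+0.0000 -0.0018 +0.2806 -0.2214 +0.0238]
  T[2,:] = [+0.0000 +0.0207 +0.0022 -0.1468 +0.1256]
  T[3,:] = [+0.0000 -0.0599 -0.0560 -0.0112 -0.6494]
  T[4,:] = [+0.0000 -0.0022 +0.0428 -0.0016 +0.0455]
|eigenvalues of T|: 0.2496, 0.1550, 0.1550, 0.0195, 0.0000.
ρ = 0.2496; 0.2496 < 1, so it converges for any x₀.

0.2496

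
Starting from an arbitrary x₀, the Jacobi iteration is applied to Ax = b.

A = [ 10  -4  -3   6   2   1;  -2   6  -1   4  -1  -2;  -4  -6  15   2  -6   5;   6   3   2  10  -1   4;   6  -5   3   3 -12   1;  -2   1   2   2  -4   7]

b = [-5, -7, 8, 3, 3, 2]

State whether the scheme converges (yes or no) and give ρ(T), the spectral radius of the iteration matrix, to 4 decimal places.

A = D + L + U where D = diag(10, 6, 15, 10, -12, 7).
T_J = -D⁻¹(L+U): T[5,3] = -(2)/(7) = -0.2857; T[5,5] = 0.
  T[0,:] = [+0.0000 +0.4000 +0.3000 -0.6000 -0.2000 -0.1000]
  T[1,:] = [+0.3333 +0.0000 +0.1667 -0.6667 +0.1667 +0.3333]
  T[2,:] = [+0.2667 +0.4000 +0.0000 -0.1333 +0.4000 -0.3333]
  T[3,:] = [-0.6000 -0.3000 -0.2000 +0.0000 +0.1000 -0.4000]
  T[4,:] = [+0.5000 -0.4167 +0.2500 +0.2500 +0.0000 +0.0833]
  T[5,:] = [+0.2857 -0.1429 -0.2857 -0.2857 +0.5714 +0.0000]
moduli |λ_i(T)| = 1.1503, 0.8242, 0.5727, 0.4266, 0.4266, 0.1918.
ρ(T) = max|λ| = 1.1503; 1.1503 > 1 ⇒ diverges.

no, ρ = 1.1503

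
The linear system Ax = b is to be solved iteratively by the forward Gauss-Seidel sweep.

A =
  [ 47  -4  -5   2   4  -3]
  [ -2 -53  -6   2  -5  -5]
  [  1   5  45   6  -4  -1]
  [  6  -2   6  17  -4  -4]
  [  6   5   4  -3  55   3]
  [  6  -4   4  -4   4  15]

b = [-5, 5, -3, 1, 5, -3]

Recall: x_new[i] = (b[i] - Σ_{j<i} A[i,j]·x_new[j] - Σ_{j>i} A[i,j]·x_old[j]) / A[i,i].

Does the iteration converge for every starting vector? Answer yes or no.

yes

Diagonal D = diag(47, -53, 45, 17, 55, 15); L, U strict lower/upper.
Gauss-Seidel: T = -(D+L)⁻¹U, row 0 first, T[0,1] = -(-4)/(47) = +0.0851; later rows by forward substitution.
  T[0,:] = [+0.0000, +0.0851, +0.1064, -0.0426, -0.0851, +0.0638]
  T[1,:] = [+0.0000, -0.0032, -0.1172, +0.0393, -0.0911, -0.0967]
  T[2,:] = [+0.0000, -0.0015, +0.0107, -0.1368, +0.1009, +0.0316]
  T[3,:] = [+0.0000, -0.0299, -0.0551, +0.0679, +0.2190, +0.1902]
  T[4,:] = [+0.0000, -0.0105, -0.0047, +0.0147, +0.0222, -0.0446]
  T[5,:] = [+0.0000, -0.0397, -0.0901, +0.0782, +0.0353, +0.0029]
eigenvalue magnitudes: 0.1982, 0.1305, 0.1305, 0.0828, 0.0236, 0.0000.
ρ = 0.1982; 0.1982 < 1 ⇒ converges.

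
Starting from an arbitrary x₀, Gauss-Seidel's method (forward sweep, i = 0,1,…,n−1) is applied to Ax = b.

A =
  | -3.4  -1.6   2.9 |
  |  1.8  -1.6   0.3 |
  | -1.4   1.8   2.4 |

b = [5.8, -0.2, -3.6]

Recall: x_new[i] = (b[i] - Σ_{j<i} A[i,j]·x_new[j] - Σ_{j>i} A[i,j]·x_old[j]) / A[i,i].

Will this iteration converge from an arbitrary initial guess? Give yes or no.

Let D = diag(-3.4, -1.6, 2.4); L, U the strict triangles.
GS T = -(D+L)⁻¹U: row 0 first, T[0,1] = -(-1.6)/(-3.4) = -0.4706; later rows by forward substitution.
  T[0,:] = [+0.0000 -0.4706 +0.8529]
  T[1,:] = [+0.0000 -0.5294 +1.1471]
  T[2,:] = [+0.0000 +0.1225 -0.3627]
|eigenvalues of T|: 0.8302, 0.0620, 0.0000.
ρ(T) = max|λ| = 0.8302; 0.8302 < 1, so it converges for any x₀.

yes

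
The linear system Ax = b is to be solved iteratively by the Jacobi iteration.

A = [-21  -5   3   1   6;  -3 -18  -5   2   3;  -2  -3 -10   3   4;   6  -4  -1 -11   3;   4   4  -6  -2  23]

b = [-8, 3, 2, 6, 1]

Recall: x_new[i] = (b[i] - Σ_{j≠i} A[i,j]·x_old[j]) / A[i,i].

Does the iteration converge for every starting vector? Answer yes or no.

yes

A = D + L + U where D = diag(-21, -18, -10, -11, 23).
T_J = -D⁻¹(L+U): T[4,1] = -(4)/(23) = -0.1739; T[4,4] = 0.
  T[0,:] = [+0.0000 -0.2381 +0.1429 +0.0476 +0.2857]
  T[1,:] = [-0.1667 +0.0000 -0.2778 +0.1111 +0.1667]
  T[2,:] = [-0.2000 -0.3000 +0.0000 +0.3000 +0.4000]
  T[3,:] = [+0.5455 -0.3636 -0.0909 +0.0000 +0.2727]
  T[4,:] = [-0.1739 -0.1739 +0.2609 +0.0870 +0.0000]
|λ(T)| sorted: 0.5262, 0.2910, 0.2910, 0.2293, 0.1418.
ρ = 0.5262; 0.5262 < 1: convergent.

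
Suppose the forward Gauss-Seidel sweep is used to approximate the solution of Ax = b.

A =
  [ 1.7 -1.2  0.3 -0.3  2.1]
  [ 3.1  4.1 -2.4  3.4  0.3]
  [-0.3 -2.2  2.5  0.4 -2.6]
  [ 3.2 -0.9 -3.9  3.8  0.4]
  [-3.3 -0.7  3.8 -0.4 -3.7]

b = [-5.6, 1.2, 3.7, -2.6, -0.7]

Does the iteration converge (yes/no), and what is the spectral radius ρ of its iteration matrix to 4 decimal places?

Split A = D + L + U, D = diag(1.7, 4.1, 2.5, 3.8, -3.7).
T_GS = -(D+L)⁻¹U: row 0 first, T[0,2] = -(0.3)/(1.7) = -0.1765; later rows by forward substitution.
  T[0,:] = [+0.0000  +0.7059  -0.1765  +0.1765  -1.2353]
  T[1,:] = [+0.0000  -0.5337  +0.7188  -0.9627  +0.8608]
  T[2,:] = [+0.0000  -0.3850  +0.6114  -0.9860  +1.6493]
  T[3,:] = [+0.0000  -1.1159  +0.9463  -1.3886  +2.8316]
  T[4,:] = [+0.0000  -0.8033  +0.5470  -0.8378  +2.3266]
|λ(T)| sorted: 1.6489, 0.8050, 0.1957, 0.0239, 0.0000.
ρ = 1.6489; 1.6489 > 1, so it fails to converge.

no, ρ = 1.6489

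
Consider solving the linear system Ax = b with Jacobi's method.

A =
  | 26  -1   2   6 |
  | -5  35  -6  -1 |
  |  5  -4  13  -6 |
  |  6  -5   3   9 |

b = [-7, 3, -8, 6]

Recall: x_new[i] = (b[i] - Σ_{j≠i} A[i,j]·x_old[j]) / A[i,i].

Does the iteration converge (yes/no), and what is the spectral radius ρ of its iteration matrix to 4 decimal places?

Let D = diag(26, 35, 13, 9); L, U the strict triangles.
Jacobi T = -D⁻¹(L+U): T[3,0] = -(6)/(9) = -0.6667; T[3,3] = 0.
  T[0,:] = [+0.0000, +0.0385, -0.0769, -0.2308]
  T[1,:] = [+0.1429, +0.0000, +0.1714, +0.0286]
  T[2,:] = [-0.3846, +0.3077, +0.0000, +0.4615]
  T[3,:] = [-0.6667, +0.5556, -0.3333, +0.0000]
|roots of det(T-λI)|: 0.3613, 0.2437, 0.1314, 0.0138.
ρ = 0.3613; 0.3613 < 1, so it converges for any x₀.

yes, ρ = 0.3613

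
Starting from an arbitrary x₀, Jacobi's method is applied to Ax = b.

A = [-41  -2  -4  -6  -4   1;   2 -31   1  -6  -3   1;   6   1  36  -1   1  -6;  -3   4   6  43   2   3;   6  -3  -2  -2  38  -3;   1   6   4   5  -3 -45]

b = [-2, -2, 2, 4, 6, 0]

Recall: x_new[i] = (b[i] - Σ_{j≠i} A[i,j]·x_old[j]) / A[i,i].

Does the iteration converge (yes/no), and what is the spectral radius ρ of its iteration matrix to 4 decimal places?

yes, ρ = 0.2388

Write A = D+L+U with D = diag(-41, -31, 36, 43, 38, -45).
T_J = -D⁻¹(L+U): T[3,0] = -(-3)/(43) = +0.0698; T[3,3] = 0.
  T[0,:] = [+0.0000 -0.0488 -0.0976 -0.1463 -0.0976 +0.0244]
  T[1,:] = [+0.0645 +0.0000 +0.0323 -0.1935 -0.0968 +0.0323]
  T[2,:] = [-0.1667 -0.0278 +0.0000 +0.0278 -0.0278 +0.1667]
  T[3,:] = [+0.0698 -0.0930 -0.1395 +0.0000 -0.0465 -0.0698]
  T[4,:] = [-0.1579 +0.0789 +0.0526 +0.0526 +0.0000 +0.0789]
  T[5,:] = [+0.0222 +0.1333 +0.0889 +0.1111 -0.0667 +0.0000]
eigenvalue magnitudes: 0.2388, 0.1530, 0.1530, 0.1234, 0.0526, 0.0526.
spectral radius ρ = 0.2388; 0.2388 < 1: convergent.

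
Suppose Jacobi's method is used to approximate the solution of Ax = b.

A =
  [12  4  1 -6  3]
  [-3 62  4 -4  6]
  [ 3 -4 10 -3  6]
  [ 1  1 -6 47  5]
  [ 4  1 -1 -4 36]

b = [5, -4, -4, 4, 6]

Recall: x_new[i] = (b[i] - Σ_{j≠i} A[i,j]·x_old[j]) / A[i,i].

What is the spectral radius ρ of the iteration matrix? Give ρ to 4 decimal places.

0.3806

Split A = D + L + U, D = diag(12, 62, 10, 47, 36).
T_J = -D⁻¹(L+U): T[2,3] = -(-3)/(10) = +0.3000; T[2,2] = 0.
  T[0,:] = [+0.0000 -0.3333 -0.0833 +0.5000 -0.2500]
  T[1,:] = [+0.0484 +0.0000 -0.0645 +0.0645 -0.0968]
  T[2,:] = [-0.3000 +0.4000 +0.0000 +0.3000 -0.6000]
  T[3,:] = [-0.0213 -0.0213 +0.1277 +0.0000 -0.1064]
  T[4,:] = [-0.1111 -0.0278 +0.0278 +0.1111 +0.0000]
|λ(T)| sorted: 0.3806, 0.3118, 0.3118, 0.1643, 0.0036.
ρ(T) = max|λ| = 0.3806; 0.3806 < 1, so it converges for any x₀.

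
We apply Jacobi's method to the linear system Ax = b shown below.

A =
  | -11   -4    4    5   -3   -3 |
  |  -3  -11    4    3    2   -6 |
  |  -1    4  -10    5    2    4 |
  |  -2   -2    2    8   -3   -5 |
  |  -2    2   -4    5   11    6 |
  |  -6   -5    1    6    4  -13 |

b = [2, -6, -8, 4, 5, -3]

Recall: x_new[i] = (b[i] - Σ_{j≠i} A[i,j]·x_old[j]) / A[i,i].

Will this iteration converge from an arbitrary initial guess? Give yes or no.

no

A = D + L + U where D = diag(-11, -11, -10, 8, 11, -13).
T_J = -D⁻¹(L+U): T[5,4] = -(4)/(-13) = +0.3077; T[5,5] = 0.
  T[0,:] = [+0.0000, -0.3636, +0.3636, +0.4545, -0.2727, -0.2727]
  T[1,:] = [-0.2727, +0.0000, +0.3636, +0.2727, +0.1818, -0.5455]
  T[2,:] = [-0.1000, +0.4000, +0.0000, +0.5000, +0.2000, +0.4000]
  T[3,:] = [+0.2500, +0.2500, -0.2500, +0.0000, +0.3750, +0.6250]
  T[4,:] = [+0.1818, -0.1818, +0.3636, -0.4545, +0.0000, -0.5455]
  T[5,:] = [-0.4615, -0.3846, +0.0769, +0.4615, +0.3077, +0.0000]
|λ(T)| sorted: 1.2121, 0.6172, 0.6172, 0.5205, 0.2912, 0.1861.
ρ = 1.2121; 1.2121 > 1 ⇒ diverges.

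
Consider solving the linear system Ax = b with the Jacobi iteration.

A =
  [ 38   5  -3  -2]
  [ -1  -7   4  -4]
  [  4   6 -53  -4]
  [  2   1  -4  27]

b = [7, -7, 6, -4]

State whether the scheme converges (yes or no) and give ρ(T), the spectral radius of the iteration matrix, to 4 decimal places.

yes, ρ = 0.3884

Diagonal D = diag(38, -7, -53, 27); L, U strict lower/upper.
T_J = -D⁻¹(L+U): T[3,2] = -(-4)/(27) = +0.1481; T[3,3] = 0.
  T[0,:] = [+0.0000 -0.1316 +0.0789 +0.0526]
  T[1,:] = [-0.1429 +0.0000 +0.5714 -0.5714]
  T[2,:] = [+0.0755 +0.1132 +0.0000 -0.0755]
  T[3,:] = [-0.0741 -0.0370 +0.1481 +0.0000]
|eigenvalues of T|: 0.3884, 0.1824, 0.1824, 0.0691.
spectral radius ρ = 0.3884; 0.3884 < 1, so it converges for any x₀.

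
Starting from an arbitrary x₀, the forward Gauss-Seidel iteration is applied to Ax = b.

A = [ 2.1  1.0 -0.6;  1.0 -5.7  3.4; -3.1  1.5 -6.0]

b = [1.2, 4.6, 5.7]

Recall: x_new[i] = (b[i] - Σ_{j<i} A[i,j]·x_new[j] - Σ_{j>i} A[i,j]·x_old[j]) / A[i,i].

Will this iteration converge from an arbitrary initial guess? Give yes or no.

Split A = D + L + U, D = diag(2.1, -5.7, -6).
Gauss-Seidel: T = -(D+L)⁻¹U, row 0 first, T[0,2] = -(-0.6)/(2.1) = +0.2857; later rows by forward substitution.
  T[0,:] = [+0.0000, -0.4762, +0.2857]
  T[1,:] = [+0.0000, -0.0835, +0.6466]
  T[2,:] = [+0.0000, +0.2251, +0.0140]
eigenvalue magnitudes: 0.4194, 0.3499, 0.0000.
spectral radius ρ = 0.4194; 0.4194 < 1 ⇒ converges.

yes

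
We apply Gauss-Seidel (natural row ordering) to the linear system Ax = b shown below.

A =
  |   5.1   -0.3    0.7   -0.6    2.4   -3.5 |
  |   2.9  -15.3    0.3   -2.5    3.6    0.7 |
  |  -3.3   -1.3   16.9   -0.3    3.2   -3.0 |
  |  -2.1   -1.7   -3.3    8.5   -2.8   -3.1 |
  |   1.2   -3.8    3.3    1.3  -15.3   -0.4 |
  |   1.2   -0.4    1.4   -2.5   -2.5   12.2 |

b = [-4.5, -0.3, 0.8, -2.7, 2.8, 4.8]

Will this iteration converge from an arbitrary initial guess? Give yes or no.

yes

Diagonal D = diag(5.1, -15.3, 16.9, 8.5, -15.3, 12.2); L, U strict lower/upper.
GS T = -(D+L)⁻¹U: row 0 first, T[0,4] = -(2.4)/(5.1) = -0.4706; later rows by forward substitution.
  T[0,:] = [+0.0000, +0.0588, -0.1373, +0.1176, -0.4706, +0.6863]
  T[1,:] = [+0.0000, +0.0111, -0.0064, -0.1411, +0.1461, +0.1758]
  T[2,:] = [+0.0000, +0.0123, -0.0273, +0.0299, -0.2700, +0.3250]
  T[3,:] = [+0.0000, +0.0216, -0.0458, +0.0124, +0.1375, +0.6956]
  T[4,:] = [+0.0000, +0.0063, -0.0190, +0.0518, -0.1197, +0.1132]
  T[5,:] = [+0.0000, -0.0011, +0.0032, -0.0065, +0.0857, +0.0667]
|eigenvalues of T|: 0.1537, 0.1187, 0.1187, 0.0202, 0.0004, 0.0000.
ρ = 0.1537; 0.1537 < 1 ⇒ converges.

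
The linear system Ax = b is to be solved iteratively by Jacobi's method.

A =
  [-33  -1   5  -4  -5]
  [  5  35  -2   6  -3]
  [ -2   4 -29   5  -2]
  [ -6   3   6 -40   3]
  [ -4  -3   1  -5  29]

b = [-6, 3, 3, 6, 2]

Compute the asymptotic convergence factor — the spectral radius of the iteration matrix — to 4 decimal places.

0.3028

Diagonal D = diag(-33, 35, -29, -40, 29); L, U strict lower/upper.
Jacobi T = -D⁻¹(L+U): T[1,2] = -(-2)/(35) = +0.0571; T[1,1] = 0.
  T[0,:] = [+0.0000  -0.0303  +0.1515  -0.1212  -0.1515]
  T[1,:] = [-0.1429  +0.0000  +0.0571  -0.1714  +0.0857]
  T[2,:] = [-0.0690  +0.1379  +0.0000  +0.1724  -0.0690]
  T[3,:] = [-0.1500  +0.0750  +0.1500  +0.0000  +0.0750]
  T[4,:] = [+0.1379  +0.1034  -0.0345  +0.1724  +0.0000]
moduli |λ_i(T)| = 0.3028, 0.1779, 0.1727, 0.1727, 0.0848.
ρ(T) = max|λ| = 0.3028; 0.3028 < 1, so it converges for any x₀.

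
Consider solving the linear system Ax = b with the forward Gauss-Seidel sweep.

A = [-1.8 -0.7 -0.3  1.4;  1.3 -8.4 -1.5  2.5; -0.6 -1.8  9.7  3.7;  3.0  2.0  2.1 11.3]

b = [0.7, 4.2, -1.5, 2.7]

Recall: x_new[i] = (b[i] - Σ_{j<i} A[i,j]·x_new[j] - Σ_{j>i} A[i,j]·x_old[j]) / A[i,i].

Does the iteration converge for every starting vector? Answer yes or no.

A = D + L + U where D = diag(-1.8, -8.4, 9.7, 11.3).
T_GS = -(D+L)⁻¹U: row 0 first, T[0,3] = -(1.4)/(-1.8) = +0.7778; later rows by forward substitution.
  T[0,:] = [+0.0000 -0.3889 -0.1667 +0.7778]
  T[1,:] = [+0.0000 -0.0602 -0.2044 +0.4180]
  T[2,:] = [+0.0000 -0.0352 -0.0482 -0.2558]
  T[3,:] = [+0.0000 +0.1204 +0.0894 -0.2329]
|eigenvalues of T|: 0.2674, 0.2033, 0.1294, 0.0000.
ρ(T) = max|λ| = 0.2674; 0.2674 < 1 ⇒ converges.

yes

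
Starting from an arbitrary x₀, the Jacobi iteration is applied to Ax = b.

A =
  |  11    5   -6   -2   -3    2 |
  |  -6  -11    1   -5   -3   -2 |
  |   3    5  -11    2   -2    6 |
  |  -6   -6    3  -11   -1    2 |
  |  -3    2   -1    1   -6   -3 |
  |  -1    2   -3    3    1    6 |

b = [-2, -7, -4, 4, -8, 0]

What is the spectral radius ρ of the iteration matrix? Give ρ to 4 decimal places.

1.2250

Write A = D+L+U with D = diag(11, -11, -11, -11, -6, 6).
Jacobi T = -D⁻¹(L+U): T[0,1] = -(5)/(11) = -0.4545; T[0,0] = 0.
  T[0,:] = [+0.0000, -0.4545, +0.5455, +0.1818, +0.2727, -0.1818]
  T[1,:] = [-0.5455, +0.0000, +0.0909, -0.4545, -0.2727, -0.1818]
  T[2,:] = [+0.2727, +0.4545, +0.0000, +0.1818, -0.1818, +0.5455]
  T[3,:] = [-0.5455, -0.5455, +0.2727, +0.0000, -0.0909, +0.1818]
  T[4,:] = [-0.5000, +0.3333, -0.1667, +0.1667, +0.0000, -0.5000]
  T[5,:] = [+0.1667, -0.3333, +0.5000, -0.5000, -0.1667, +0.0000]
|roots of det(T-λI)|: 1.2250, 0.7327, 0.6327, 0.6327, 0.3404, 0.1179.
ρ(T) = max|λ| = 1.2250; 1.2250 > 1 ⇒ diverges.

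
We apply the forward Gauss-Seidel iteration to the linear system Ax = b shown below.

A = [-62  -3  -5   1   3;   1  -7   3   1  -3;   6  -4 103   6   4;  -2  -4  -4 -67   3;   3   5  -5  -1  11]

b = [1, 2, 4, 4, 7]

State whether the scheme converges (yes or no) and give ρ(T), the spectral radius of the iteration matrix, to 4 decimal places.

yes, ρ = 0.1540

Write A = D+L+U with D = diag(-62, -7, 103, -67, 11).
Gauss-Seidel: T = -(D+L)⁻¹U, row 0 first, T[0,4] = -(3)/(-62) = +0.0484; later rows by forward substitution.
  T[0,:] = [+0.0000  -0.0484  -0.0806  +0.0161  +0.0484]
  T[1,:] = [+0.0000  -0.0069  +0.4171  +0.1452  -0.4217]
  T[2,:] = [+0.0000  +0.0026  +0.0209  -0.0536  -0.0580]
  T[3,:] = [+0.0000  +0.0017  -0.0237  -0.0060  +0.0720]
  T[4,:] = [+0.0000  +0.0177  -0.1602  -0.0953  +0.1586]
moduli |λ_i(T)| = 0.1540, 0.0500, 0.0500, 0.0383, 0.0000.
ρ = 0.1540; 0.1540 < 1, so it converges for any x₀.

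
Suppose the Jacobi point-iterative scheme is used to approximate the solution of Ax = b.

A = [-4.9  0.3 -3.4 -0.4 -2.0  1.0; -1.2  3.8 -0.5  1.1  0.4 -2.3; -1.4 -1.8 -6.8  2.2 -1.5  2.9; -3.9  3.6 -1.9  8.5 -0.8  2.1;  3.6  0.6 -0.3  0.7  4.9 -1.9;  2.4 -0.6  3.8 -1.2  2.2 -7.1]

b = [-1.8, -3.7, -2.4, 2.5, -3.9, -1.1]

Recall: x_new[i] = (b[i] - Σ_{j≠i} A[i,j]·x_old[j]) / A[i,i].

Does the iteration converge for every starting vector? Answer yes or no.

Split A = D + L + U, D = diag(-4.9, 3.8, -6.8, 8.5, 4.9, -7.1).
Jacobi: T = -D⁻¹(L+U), T[2,3] = -(2.2)/(-6.8) = +0.3235; T[2,2] = 0.
  T[0,:] = [+0.0000  +0.0612  -0.6939  -0.0816  -0.4082  +0.2041]
  T[1,:] = [+0.3158  +0.0000  +0.1316  -0.2895  -0.1053  +0.6053]
  T[2,:] = [-0.2059  -0.2647  +0.0000  +0.3235  -0.2206  +0.4265]
  T[3,:] = [+0.4588  -0.4235  +0.2235  +0.0000  +0.0941  -0.2471]
  T[4,:] = [-0.7347  -0.1224  +0.0612  -0.1429  +0.0000  +0.3878]
  T[5,:] = [+0.3380  -0.0845  +0.5352  -0.1690  +0.3099  +0.0000]
eigenvalue magnitudes: 1.1674, 0.5356, 0.5356, 0.2568, 0.2260, 0.2260.
spectral radius ρ = 1.1674; 1.1674 > 1, so it fails to converge.

no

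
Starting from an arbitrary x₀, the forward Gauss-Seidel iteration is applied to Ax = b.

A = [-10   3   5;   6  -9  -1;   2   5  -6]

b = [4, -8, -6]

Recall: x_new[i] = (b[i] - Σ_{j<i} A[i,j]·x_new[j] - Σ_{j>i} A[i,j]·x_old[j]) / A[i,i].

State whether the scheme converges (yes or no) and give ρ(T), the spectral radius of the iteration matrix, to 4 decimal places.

A = D + L + U where D = diag(-10, -9, -6).
GS T = -(D+L)⁻¹U: row 0 first, T[0,1] = -(3)/(-10) = +0.3000; later rows by forward substitution.
  T[0,:] = [+0.0000 +0.3000 +0.5000]
  T[1,:] = [+0.0000 +0.2000 +0.2222]
  T[2,:] = [+0.0000 +0.2667 +0.3519]
|eigenvalues of T|: 0.5309, 0.0209, 0.0000.
ρ(T) = max|λ| = 0.5309; 0.5309 < 1, so it converges for any x₀.

yes, ρ = 0.5309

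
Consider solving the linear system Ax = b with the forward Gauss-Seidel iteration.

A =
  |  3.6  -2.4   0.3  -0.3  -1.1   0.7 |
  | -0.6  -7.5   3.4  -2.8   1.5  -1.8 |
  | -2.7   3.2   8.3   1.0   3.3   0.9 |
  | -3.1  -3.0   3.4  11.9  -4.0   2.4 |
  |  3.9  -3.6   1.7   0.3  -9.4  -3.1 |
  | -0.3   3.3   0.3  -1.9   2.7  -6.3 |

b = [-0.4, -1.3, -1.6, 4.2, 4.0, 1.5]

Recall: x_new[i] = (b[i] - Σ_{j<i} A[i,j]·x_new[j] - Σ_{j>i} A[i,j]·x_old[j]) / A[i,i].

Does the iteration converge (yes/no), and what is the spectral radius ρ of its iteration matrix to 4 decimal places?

A = D + L + U where D = diag(3.6, -7.5, 8.3, 11.9, -9.4, -6.3).
T_GS = -(D+L)⁻¹U: row 0 first, T[0,5] = -(0.7)/(3.6) = -0.1944; later rows by forward substitution.
  T[0,:] = [+0.0000 +0.6667 -0.0833 +0.0833 +0.3056 -0.1944]
  T[1,:] = [+0.0000 -0.0533 +0.4600 -0.3800 +0.1756 -0.2244]
  T[2,:] = [+0.0000 +0.2374 -0.2045 +0.0531 -0.3659 -0.0852]
  T[3,:] = [+0.0000 +0.0924 +0.1527 -0.0893 +0.5645 -0.2846]
  T[4,:] = [+0.0000 +0.3429 -0.2428 +0.1869 +0.0114 -0.3490]
  T[5,:] = [+0.0000 +0.0707 +0.0851 -0.0935 -0.1054 -0.1761]
|eigenvalues of T|: 0.8446, 0.2508, 0.2508, 0.1219, 0.0297, 0.0000.
ρ = 0.8446; 0.8446 < 1, so it converges for any x₀.

yes, ρ = 0.8446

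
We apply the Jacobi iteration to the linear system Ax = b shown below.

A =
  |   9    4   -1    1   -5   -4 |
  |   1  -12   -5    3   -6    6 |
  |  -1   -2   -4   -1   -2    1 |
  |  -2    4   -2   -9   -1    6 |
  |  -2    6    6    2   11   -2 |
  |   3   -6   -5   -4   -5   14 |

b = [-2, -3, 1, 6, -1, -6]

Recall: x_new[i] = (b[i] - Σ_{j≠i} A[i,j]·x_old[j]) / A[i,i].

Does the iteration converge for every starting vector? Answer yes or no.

Let D = diag(9, -12, -4, -9, 11, 14); L, U the strict triangles.
T_J = -D⁻¹(L+U): T[3,5] = -(6)/(-9) = +0.6667; T[3,3] = 0.
  T[0,:] = [+0.0000 -0.4444 +0.1111 -0.1111 +0.5556 +0.4444]
  T[1,:] = [+0.0833 +0.0000 -0.4167 +0.2500 -0.5000 +0.5000]
  T[2,:] = [-0.2500 -0.5000 +0.0000 -0.2500 -0.5000 +0.2500]
  T[3,:] = [-0.2222 +0.4444 -0.2222 +0.0000 -0.1111 +0.6667]
  T[4,:] = [+0.1818 -0.5455 -0.5455 -0.1818 +0.0000 +0.1818]
  T[5,:] = [-0.2143 +0.4286 +0.3571 +0.2857 +0.3571 +0.0000]
|eigenvalues of T|: 1.3166, 0.9679, 0.6082, 0.3511, 0.3473, 0.3473.
ρ = 1.3166; 1.3166 > 1: divergent.

no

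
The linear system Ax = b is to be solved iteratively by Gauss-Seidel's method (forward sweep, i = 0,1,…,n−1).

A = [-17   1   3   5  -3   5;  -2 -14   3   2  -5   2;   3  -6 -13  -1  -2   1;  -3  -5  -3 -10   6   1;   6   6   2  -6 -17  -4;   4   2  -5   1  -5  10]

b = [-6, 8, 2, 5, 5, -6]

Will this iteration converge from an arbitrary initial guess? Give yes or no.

Let D = diag(-17, -14, -13, -10, -17, 10); L, U the strict triangles.
Gauss-Seidel: T = -(D+L)⁻¹U, row 0 first, T[0,5] = -(5)/(-17) = +0.2941; later rows by forward substitution.
  T[0,:] = [+0.0000 +0.0588 +0.1765 +0.2941 -0.1765 +0.2941]
  T[1,:] = [+0.0000 -0.0084 +0.1891 +0.1008 -0.3319 +0.1008]
  T[2,:] = [+0.0000 +0.0175 -0.0465 -0.0556 -0.0414 +0.0983]
  T[3,:] = [+0.0000 -0.0187 -0.1335 -0.1220 +0.8313 -0.0681]
  T[4,:] = [+0.0000 +0.0264 +0.1707 +0.1759 -0.4777 -0.0603]
  T[5,:] = [+0.0000 +0.0020 -0.0330 -0.0655 -0.2057 -0.1120]
moduli |λ_i(T)| = 0.7260, 0.1480, 0.0917, 0.0917, 0.0606, 0.0000.
spectral radius ρ = 0.7260; 0.7260 < 1: convergent.

yes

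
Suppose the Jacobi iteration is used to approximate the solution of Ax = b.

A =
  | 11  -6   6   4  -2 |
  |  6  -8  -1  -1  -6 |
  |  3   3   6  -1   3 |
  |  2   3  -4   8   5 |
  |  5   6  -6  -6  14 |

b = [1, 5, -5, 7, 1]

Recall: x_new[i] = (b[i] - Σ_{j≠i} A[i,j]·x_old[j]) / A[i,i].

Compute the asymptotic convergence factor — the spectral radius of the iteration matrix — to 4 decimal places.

Diagonal D = diag(11, -8, 6, 8, 14); L, U strict lower/upper.
T_J = -D⁻¹(L+U): T[4,0] = -(5)/(14) = -0.3571; T[4,4] = 0.
  T[0,:] = [+0.0000, +0.5455, -0.5455, -0.3636, +0.1818]
  T[1,:] = [+0.7500, +0.0000, -0.1250, -0.1250, -0.7500]
  T[2,:] = [-0.5000, -0.5000, +0.0000, +0.1667, -0.5000]
  T[3,:] = [-0.2500, -0.3750, +0.5000, +0.0000, -0.6250]
  T[4,:] = [-0.3571, -0.4286, +0.4286, +0.4286, +0.0000]
eigenvalue magnitudes: 1.1270, 0.5155, 0.4186, 0.3665, 0.3665.
spectral radius ρ = 1.1270; 1.1270 > 1: divergent.

1.1270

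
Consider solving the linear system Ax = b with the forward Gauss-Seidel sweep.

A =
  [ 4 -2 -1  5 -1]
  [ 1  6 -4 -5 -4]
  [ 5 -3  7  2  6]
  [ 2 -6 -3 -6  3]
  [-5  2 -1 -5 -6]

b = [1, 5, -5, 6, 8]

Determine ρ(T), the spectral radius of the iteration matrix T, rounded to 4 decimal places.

1.6221

A = D + L + U where D = diag(4, 6, 7, -6, -6).
Gauss-Seidel: T = -(D+L)⁻¹U, row 0 first, T[0,2] = -(-1)/(4) = +0.2500; later rows by forward substitution.
  T[0,:] = [+0.0000 +0.5000 +0.2500 -1.2500 +0.2500]
  T[1,:] = [+0.0000 -0.0833 +0.6250 +1.0417 +0.6250]
  T[2,:] = [+0.0000 -0.3929 +0.0893 +1.0536 -0.7679]
  T[3,:] = [+0.0000 +0.4464 -0.5863 -1.9851 +0.3423]
  T[4,:] = [+0.0000 -0.7510 +0.4737 +2.8676 -0.1572]
|λ(T)| sorted: 1.6221, 0.8309, 0.3917, 0.0752, 0.0000.
ρ(T) = max|λ| = 1.6221; 1.6221 > 1 ⇒ diverges.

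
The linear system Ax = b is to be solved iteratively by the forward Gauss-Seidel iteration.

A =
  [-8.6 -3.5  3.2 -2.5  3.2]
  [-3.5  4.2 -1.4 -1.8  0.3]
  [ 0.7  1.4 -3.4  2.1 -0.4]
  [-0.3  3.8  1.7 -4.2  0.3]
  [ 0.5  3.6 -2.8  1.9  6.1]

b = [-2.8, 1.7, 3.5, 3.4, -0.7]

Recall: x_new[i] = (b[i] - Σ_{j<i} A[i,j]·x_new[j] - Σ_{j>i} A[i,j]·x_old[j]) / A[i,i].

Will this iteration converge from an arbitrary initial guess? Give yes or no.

yes

Diagonal D = diag(-8.6, 4.2, -3.4, -4.2, 6.1); L, U strict lower/upper.
GS T = -(D+L)⁻¹U: row 0 first, T[0,4] = -(3.2)/(-8.6) = +0.3721; later rows by forward substitution.
  T[0,:] = [+0.0000 -0.4070 +0.3721 -0.2907 +0.3721]
  T[1,:] = [+0.0000 -0.3391 +0.6434 +0.1863 +0.2386]
  T[2,:] = [+0.0000 -0.2234 +0.3415 +0.6345 +0.0572]
  T[3,:] = [+0.0000 -0.3682 +0.6938 +0.4462 +0.2839]
  T[4,:] = [+0.0000 +0.2456 -0.4695 +0.0661 -0.2335]
|eigenvalues of T|: 0.8234, 0.6049, 0.0314, 0.0314, 0.0000.
ρ = 0.8234; 0.8234 < 1 ⇒ converges.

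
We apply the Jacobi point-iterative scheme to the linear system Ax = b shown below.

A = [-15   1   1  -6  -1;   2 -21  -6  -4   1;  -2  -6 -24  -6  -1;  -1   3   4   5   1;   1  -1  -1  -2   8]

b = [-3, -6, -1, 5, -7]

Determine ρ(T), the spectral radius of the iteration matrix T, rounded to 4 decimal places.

0.6396

Write A = D+L+U with D = diag(-15, -21, -24, 5, 8).
Jacobi: T = -D⁻¹(L+U), T[1,3] = -(-4)/(-21) = -0.1905; T[1,1] = 0.
  T[0,:] = [+0.0000 +0.0667 +0.0667 -0.4000 -0.0667]
  T[1,:] = [+0.0952 +0.0000 -0.2857 -0.1905 +0.0476]
  T[2,:] = [-0.0833 -0.2500 +0.0000 -0.2500 -0.0417]
  T[3,:] = [+0.2000 -0.6000 -0.8000 +0.0000 -0.2000]
  T[4,:] = [-0.1250 +0.1250 +0.1250 +0.2500 +0.0000]
moduli |λ_i(T)| = 0.6396, 0.3231, 0.3231, 0.2389, 0.1107.
spectral radius ρ = 0.6396; 0.6396 < 1: convergent.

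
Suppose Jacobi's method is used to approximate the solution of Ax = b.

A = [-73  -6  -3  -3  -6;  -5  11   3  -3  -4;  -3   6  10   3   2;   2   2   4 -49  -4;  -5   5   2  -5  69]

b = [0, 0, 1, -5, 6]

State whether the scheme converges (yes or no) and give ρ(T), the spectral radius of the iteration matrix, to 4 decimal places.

yes, ρ = 0.3177

Diagonal D = diag(-73, 11, 10, -49, 69); L, U strict lower/upper.
T_J = -D⁻¹(L+U): T[2,4] = -(2)/(10) = -0.2000; T[2,2] = 0.
  T[0,:] = [+0.0000  -0.0822  -0.0411  -0.0411  -0.0822]
  T[1,:] = [+0.4545  +0.0000  -0.2727  +0.2727  +0.3636]
  T[2,:] = [+0.3000  -0.6000  +0.0000  -0.3000  -0.2000]
  T[3,:] = [+0.0408  +0.0408  +0.0816  +0.0000  -0.0816]
  T[4,:] = [+0.0725  -0.0725  -0.0290  +0.0725  +0.0000]
|roots of det(T-λI)|: 0.3177, 0.2453, 0.2453, 0.1206, 0.1206.
ρ(T) = max|λ| = 0.3177; 0.3177 < 1, so it converges for any x₀.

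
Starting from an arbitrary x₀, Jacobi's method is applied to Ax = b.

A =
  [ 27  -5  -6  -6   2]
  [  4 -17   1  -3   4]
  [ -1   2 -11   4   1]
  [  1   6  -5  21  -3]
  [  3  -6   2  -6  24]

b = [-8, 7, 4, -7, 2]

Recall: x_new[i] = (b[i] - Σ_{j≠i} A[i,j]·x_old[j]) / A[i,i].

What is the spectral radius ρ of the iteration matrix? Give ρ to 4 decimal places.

Let D = diag(27, -17, -11, 21, 24); L, U the strict triangles.
Jacobi: T = -D⁻¹(L+U), T[1,3] = -(-3)/(-17) = -0.1765; T[1,1] = 0.
  T[0,:] = [+0.0000, +0.1852, +0.2222, +0.2222, -0.0741]
  T[1,:] = [+0.2353, +0.0000, +0.0588, -0.1765, +0.2353]
  T[2,:] = [-0.0909, +0.1818, +0.0000, +0.3636, +0.0909]
  T[3,:] = [-0.0476, -0.2857, +0.2381, +0.0000, +0.1429]
  T[4,:] = [-0.1250, +0.2500, -0.0833, +0.2500, +0.0000]
moduli |λ_i(T)| = 0.5999, 0.3149, 0.3149, 0.1468, 0.1108.
ρ(T) = max|λ| = 0.5999; 0.5999 < 1 ⇒ converges.

0.5999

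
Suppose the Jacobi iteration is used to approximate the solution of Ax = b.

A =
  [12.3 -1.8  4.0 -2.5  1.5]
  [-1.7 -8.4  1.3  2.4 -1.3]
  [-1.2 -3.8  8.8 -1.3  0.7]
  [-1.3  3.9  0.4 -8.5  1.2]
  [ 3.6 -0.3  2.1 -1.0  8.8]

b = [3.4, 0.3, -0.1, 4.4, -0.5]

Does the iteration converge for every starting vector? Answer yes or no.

yes

Let D = diag(12.3, -8.4, 8.8, -8.5, 8.8); L, U the strict triangles.
T_J = -D⁻¹(L+U): T[2,3] = -(-1.3)/(8.8) = +0.1477; T[2,2] = 0.
  T[0,:] = [+0.0000 +0.1463 -0.3252 +0.2033 -0.1220]
  T[1,:] = [-0.2024 +0.0000 +0.1548 +0.2857 -0.1548]
  T[2,:] = [+0.1364 +0.4318 +0.0000 +0.1477 -0.0795]
  T[3,:] = [-0.1529 +0.4588 +0.0471 +0.0000 +0.1412]
  T[4,:] = [-0.4091 +0.0341 -0.2386 +0.1136 +0.0000]
|roots of det(T-λI)|: 0.5012, 0.3117, 0.3117, 0.1653, 0.1653.
ρ = 0.5012; 0.5012 < 1 ⇒ converges.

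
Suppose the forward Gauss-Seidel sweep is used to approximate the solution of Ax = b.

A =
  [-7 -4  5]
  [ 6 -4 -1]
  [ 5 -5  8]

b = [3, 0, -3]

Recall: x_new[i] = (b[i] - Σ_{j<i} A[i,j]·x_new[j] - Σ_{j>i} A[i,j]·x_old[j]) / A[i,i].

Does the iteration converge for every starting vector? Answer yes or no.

yes

Split A = D + L + U, D = diag(-7, -4, 8).
Gauss-Seidel: T = -(D+L)⁻¹U, row 0 first, T[0,2] = -(5)/(-7) = +0.7143; later rows by forward substitution.
  T[0,:] = [+0.0000 -0.5714 +0.7143]
  T[1,:] = [+0.0000 -0.8571 +0.8214]
  T[2,:] = [+0.0000 -0.1786 +0.0670]
|roots of det(T-λI)|: 0.6536, 0.1366, 0.0000.
ρ(T) = max|λ| = 0.6536; 0.6536 < 1: convergent.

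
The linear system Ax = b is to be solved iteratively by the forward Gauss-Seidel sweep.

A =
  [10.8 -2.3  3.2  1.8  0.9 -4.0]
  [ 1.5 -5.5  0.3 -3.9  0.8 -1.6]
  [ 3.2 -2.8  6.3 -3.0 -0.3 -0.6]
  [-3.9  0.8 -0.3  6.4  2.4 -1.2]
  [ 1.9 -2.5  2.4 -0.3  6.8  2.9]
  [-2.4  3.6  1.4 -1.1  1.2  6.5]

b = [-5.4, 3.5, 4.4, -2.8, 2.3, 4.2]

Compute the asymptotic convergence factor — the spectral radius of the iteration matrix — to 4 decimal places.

0.8413

Write A = D+L+U with D = diag(10.8, -5.5, 6.3, 6.4, 6.8, 6.5).
T_GS = -(D+L)⁻¹U: row 0 first, T[0,1] = -(-2.3)/(10.8) = +0.2130; later rows by forward substitution.
  T[0,:] = [+0.0000  +0.2130  -0.2963  -0.1667  -0.0833  +0.3704]
  T[1,:] = [+0.0000  +0.0581  -0.0263  -0.7545  +0.1227  -0.1899]
  T[2,:] = [+0.0000  -0.0824  +0.1388  +0.2255  +0.1445  -0.1773]
  T[3,:] = [+0.0000  +0.1187  -0.1708  +0.0033  -0.4343  +0.4286]
  T[4,:] = [+0.0000  -0.0038  +0.0166  -0.3103  -0.0018  -0.5183]
  T[5,:] = [+0.0000  +0.0850  -0.1567  +0.3656  -0.2030  +0.4483]
eigenvalue magnitudes: 0.8413, 0.2869, 0.2869, 0.2283, 0.0207, 0.0000.
ρ = 0.8413; 0.8413 < 1 ⇒ converges.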